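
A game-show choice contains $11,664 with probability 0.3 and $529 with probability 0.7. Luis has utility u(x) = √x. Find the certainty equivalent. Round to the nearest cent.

E[u] = 0.3·√11664 + 0.7·√529 = 0.3·108 + 0.7·23 = 48.5
CE = (48.5)² = 2352.25

$2,352.25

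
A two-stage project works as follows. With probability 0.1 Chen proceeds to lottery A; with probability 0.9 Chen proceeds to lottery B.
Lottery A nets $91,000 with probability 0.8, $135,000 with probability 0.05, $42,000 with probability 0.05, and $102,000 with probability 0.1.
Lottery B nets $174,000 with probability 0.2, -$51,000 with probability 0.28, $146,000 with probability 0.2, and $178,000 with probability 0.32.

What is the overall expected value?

$105,197

EV(A) = 0.8 × 91000 + 0.05 × 135000 + 0.05 × 42000 + 0.1 × 102000 = 72800 + 6750 + 2100 + 10200 = 91850
EV(B) = 0.2 × 174000 + 0.28 × (-51000) + 0.2 × 146000 + 0.32 × 178000 = 34800 − 14280 + 29200 + 56960 = 106680
Overall = 0.1 × 91850 + 0.9 × 106680 = 9185 + 96012 = 105197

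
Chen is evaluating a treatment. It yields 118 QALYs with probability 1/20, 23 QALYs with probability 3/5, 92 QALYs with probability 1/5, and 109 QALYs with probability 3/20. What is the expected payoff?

EV = 1/20 × 118 + 3/5 × 23 + 1/5 × 92 + 3/20 × 109 = 5.9 + 13.8 + 18.4 + 16.35 = 54.45

54.45 QALYs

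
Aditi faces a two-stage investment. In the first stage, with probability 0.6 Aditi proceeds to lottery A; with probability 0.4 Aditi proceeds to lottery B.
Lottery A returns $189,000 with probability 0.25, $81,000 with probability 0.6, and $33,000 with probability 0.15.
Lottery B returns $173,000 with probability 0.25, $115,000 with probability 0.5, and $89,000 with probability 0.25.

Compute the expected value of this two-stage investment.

EV(A) = 0.25 × 189000 + 0.6 × 81000 + 0.15 × 33000 = 47250 + 48600 + 4950 = 100800
EV(B) = 0.25 × 173000 + 0.5 × 115000 + 0.25 × 89000 = 43250 + 57500 + 22250 = 123000
Overall = 0.6 × 100800 + 0.4 × 123000 = 60480 + 49200 = 109680

$109,680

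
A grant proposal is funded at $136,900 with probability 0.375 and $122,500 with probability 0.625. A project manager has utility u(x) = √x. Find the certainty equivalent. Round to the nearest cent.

$127,806.25

E[u] = 0.375·√136900 + 0.625·√122500 = 0.375·370 + 0.625·350 = 357.5
CE = (357.5)² = 127806.25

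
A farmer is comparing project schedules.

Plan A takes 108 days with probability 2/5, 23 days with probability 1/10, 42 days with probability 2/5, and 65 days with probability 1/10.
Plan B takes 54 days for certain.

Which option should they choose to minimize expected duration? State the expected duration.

Plan A = 2/5 × 108 + 1/10 × 23 + 2/5 × 42 + 1/10 × 65 = 43.2 + 2.3 + 16.8 + 6.5 = 68.8
Plan B: 54 (certain)

Plan B (54 days)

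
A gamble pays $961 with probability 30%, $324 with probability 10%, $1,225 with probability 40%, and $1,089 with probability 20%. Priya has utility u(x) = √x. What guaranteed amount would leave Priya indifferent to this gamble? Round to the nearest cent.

E[u] = 0.3·√961 + 0.1·√324 + 0.4·√1225 + 0.2·√1089 = 0.3·31 + 0.1·18 + 0.4·35 + 0.2·33 = 31.7
CE = (31.7)² = 1004.89

$1,004.89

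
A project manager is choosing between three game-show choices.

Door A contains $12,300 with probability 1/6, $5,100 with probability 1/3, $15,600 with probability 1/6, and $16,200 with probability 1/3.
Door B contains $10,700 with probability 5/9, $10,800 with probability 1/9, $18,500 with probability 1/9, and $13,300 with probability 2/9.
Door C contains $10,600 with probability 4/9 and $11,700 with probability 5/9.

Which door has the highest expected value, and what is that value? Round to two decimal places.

Door A = 1/6 × 12300 + 1/3 × 5100 + 1/6 × 15600 + 1/3 × 16200 = 2050 + 1700 + 2600 + 5400 = 11750
Door B = 5/9 × 10700 + 1/9 × 10800 + 1/9 × 18500 + 2/9 × 13300 = 5944.4444 + 1200 + 2055.5556 + 2955.5556 = 12155.5556
Door C = 4/9 × 10600 + 5/9 × 11700 = 4711.1111 + 6500 = 11211.1111

Door B ($12,155.56)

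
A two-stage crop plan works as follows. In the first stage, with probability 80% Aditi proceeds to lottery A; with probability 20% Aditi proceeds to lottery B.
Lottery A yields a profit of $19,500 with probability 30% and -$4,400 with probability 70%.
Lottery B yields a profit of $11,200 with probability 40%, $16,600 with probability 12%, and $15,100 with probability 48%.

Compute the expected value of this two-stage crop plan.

$4,960

EV(A) = 0.3 × 19500 + 0.7 × (-4400) = 5850 − 3080 = 2770
EV(B) = 0.4 × 11200 + 0.12 × 16600 + 0.48 × 15100 = 4480 + 1992 + 7248 = 13720
Overall = 0.8 × 2770 + 0.2 × 13720 = 2216 + 2744 = 4960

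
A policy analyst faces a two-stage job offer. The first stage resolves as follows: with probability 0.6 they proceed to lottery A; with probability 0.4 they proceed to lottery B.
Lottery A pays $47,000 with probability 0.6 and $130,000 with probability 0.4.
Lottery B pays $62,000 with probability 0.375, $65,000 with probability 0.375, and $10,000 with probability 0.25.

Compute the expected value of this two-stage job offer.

$68,170

EV(A) = 0.6 × 47000 + 0.4 × 130000 = 28200 + 52000 = 80200
EV(B) = 0.375 × 62000 + 0.375 × 65000 + 0.25 × 10000 = 23250 + 24375 + 2500 = 50125
Overall = 0.6 × 80200 + 0.4 × 50125 = 48120 + 20050 = 68170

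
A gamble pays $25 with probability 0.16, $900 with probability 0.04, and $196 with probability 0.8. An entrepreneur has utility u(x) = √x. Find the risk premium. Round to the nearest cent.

$22.56

E[u] = 0.16·√25 + 0.04·√900 + 0.8·√196 = 0.16·5 + 0.04·30 + 0.8·14 = 13.2
CE = (13.2)² = 174.24
Risk premium = EV − CE = 196.8 − 174.24 = 22.56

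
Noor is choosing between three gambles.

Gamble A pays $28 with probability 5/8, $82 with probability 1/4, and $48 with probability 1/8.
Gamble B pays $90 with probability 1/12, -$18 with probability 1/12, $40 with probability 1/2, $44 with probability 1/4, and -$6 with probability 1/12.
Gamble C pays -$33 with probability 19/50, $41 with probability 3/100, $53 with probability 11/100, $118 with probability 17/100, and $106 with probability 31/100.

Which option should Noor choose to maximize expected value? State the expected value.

Gamble A = 5/8 × 28 + 1/4 × 82 + 1/8 × 48 = 17.5 + 20.5 + 6 = 44
Gamble B = 1/12 × 90 + 1/12 × (-18) + 1/2 × 40 + 1/4 × 44 + 1/12 × (-6) = 7.5 − 1.5 + 20 + 11 − 0.5 = 36.5
Gamble C = 19/50 × (-33) + 3/100 × 41 + 11/100 × 53 + 17/100 × 118 + 31/100 × 106 = -12.54 + 1.23 + 5.83 + 20.06 + 32.86 = 47.44

Gamble C ($47.44)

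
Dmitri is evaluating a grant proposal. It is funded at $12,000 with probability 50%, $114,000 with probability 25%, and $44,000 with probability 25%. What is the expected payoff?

$45,500

EV = 0.5 × 12000 + 0.25 × 114000 + 0.25 × 44000 = 6000 + 28500 + 11000 = 45500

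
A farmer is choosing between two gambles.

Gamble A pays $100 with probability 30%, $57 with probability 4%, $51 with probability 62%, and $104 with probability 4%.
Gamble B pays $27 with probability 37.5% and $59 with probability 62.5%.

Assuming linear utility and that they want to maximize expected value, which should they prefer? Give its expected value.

Gamble A ($68.06)

Gamble A = 0.3 × 100 + 0.04 × 57 + 0.62 × 51 + 0.04 × 104 = 30 + 2.28 + 31.62 + 4.16 = 68.06
Gamble B = 0.375 × 27 + 0.625 × 59 = 10.125 + 36.875 = 47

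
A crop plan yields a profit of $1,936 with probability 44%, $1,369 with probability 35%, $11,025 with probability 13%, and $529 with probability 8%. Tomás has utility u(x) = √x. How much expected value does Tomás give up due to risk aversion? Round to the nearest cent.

E[u] = 0.44·√1936 + 0.35·√1369 + 0.13·√11025 + 0.08·√529 = 0.44·44 + 0.35·37 + 0.13·105 + 0.08·23 = 47.8
CE = (47.8)² = 2284.84
Risk premium = EV − CE = 2806.56 − 2284.84 = 521.72

$521.72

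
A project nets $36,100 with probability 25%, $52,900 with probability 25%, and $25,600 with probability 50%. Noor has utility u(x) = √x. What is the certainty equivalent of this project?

$34,225

E[u] = 0.25·√36100 + 0.25·√52900 + 0.5·√25600 = 0.25·190 + 0.25·230 + 0.5·160 = 185
CE = (185)² = 34225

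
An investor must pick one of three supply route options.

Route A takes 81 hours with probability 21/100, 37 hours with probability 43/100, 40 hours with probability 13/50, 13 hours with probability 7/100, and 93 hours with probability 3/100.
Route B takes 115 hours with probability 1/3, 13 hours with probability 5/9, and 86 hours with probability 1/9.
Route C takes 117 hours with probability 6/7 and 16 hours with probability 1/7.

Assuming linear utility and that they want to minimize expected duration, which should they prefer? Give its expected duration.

Route A (47.02 hours)

Route A = 21/100 × 81 + 43/100 × 37 + 13/50 × 40 + 7/100 × 13 + 3/100 × 93 = 17.01 + 15.91 + 10.4 + 0.91 + 2.79 = 47.02
Route B = 1/3 × 115 + 5/9 × 13 + 1/9 × 86 = 38.3333 + 7.2222 + 9.5556 = 55.1111
Route C = 6/7 × 117 + 1/7 × 16 = 100.2857 + 2.2857 = 102.5714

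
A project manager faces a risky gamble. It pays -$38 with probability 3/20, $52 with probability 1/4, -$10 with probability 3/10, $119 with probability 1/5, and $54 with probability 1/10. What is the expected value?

EV = 3/20 × (-38) + 1/4 × 52 + 3/10 × (-10) + 1/5 × 119 + 1/10 × 54 = -5.7 + 13 − 3 + 23.8 + 5.4 = 33.5

$33.50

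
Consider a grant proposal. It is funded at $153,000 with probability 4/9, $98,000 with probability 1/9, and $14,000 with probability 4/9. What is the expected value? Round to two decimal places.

$85,111.11

EV = 4/9 × 153000 + 1/9 × 98000 + 4/9 × 14000 = 68000 + 10888.8889 + 6222.2222 = 85111.1111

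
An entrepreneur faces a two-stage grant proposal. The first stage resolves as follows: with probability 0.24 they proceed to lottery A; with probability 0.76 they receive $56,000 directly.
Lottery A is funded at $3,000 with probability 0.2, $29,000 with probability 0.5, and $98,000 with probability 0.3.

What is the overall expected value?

$53,240

EV(A) = 0.2 × 3000 + 0.5 × 29000 + 0.3 × 98000 = 600 + 14500 + 29400 = 44500
Branch B: 56000 (certain)
Overall = 0.24 × 44500 + 0.76 × 56000 = 10680 + 42560 = 53240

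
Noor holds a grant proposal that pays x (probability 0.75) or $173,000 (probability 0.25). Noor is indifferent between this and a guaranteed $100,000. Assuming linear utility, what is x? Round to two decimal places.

0.75·x + 0.25·173000 = 100000
0.75·x = 100000 − 43250 = 56750
x = 56750 / 0.75 = 75666.6667

x = $75,666.67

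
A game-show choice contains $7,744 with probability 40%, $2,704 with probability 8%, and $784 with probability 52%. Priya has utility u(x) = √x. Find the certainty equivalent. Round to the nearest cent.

$2,907.37

E[u] = 0.4·√7744 + 0.08·√2704 + 0.52·√784 = 0.4·88 + 0.08·52 + 0.52·28 = 53.92
CE = (53.92)² = 2907.3664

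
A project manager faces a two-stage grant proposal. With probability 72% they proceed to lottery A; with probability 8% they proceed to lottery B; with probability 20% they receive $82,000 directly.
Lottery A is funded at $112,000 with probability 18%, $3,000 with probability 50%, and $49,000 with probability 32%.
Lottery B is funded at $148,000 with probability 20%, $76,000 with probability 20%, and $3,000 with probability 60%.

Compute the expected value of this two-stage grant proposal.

$47,012.80

EV(A) = 0.18 × 112000 + 0.5 × 3000 + 0.32 × 49000 = 20160 + 1500 + 15680 = 37340
EV(B) = 0.2 × 148000 + 0.2 × 76000 + 0.6 × 3000 = 29600 + 15200 + 1800 = 46600
Branch C: 82000 (certain)
Overall = 0.72 × 37340 + 0.08 × 46600 + 0.2 × 82000 = 26884.8 + 3728 + 16400 = 47012.8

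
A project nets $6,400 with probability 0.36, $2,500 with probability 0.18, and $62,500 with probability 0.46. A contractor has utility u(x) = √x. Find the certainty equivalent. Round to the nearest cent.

E[u] = 0.36·√6400 + 0.18·√2500 + 0.46·√62500 = 0.36·80 + 0.18·50 + 0.46·250 = 152.8
CE = (152.8)² = 23347.84

$23,347.84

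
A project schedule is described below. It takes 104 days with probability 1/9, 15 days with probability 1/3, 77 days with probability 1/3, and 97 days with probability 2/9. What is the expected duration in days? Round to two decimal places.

63.78 days

EV = 1/9 × 104 + 1/3 × 15 + 1/3 × 77 + 2/9 × 97 = 11.5556 + 5 + 25.6667 + 21.5556 = 63.7778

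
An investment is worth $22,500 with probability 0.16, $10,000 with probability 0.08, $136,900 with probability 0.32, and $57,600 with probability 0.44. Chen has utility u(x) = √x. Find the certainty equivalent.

E[u] = 0.16·√22500 + 0.08·√10000 + 0.32·√136900 + 0.44·√57600 = 0.16·150 + 0.08·100 + 0.32·370 + 0.44·240 = 256
CE = (256)² = 65536

$65,536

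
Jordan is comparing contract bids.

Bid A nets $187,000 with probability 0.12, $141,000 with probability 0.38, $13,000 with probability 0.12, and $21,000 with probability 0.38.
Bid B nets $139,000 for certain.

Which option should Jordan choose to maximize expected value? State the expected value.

Bid B ($139,000)

Bid A = 0.12 × 187000 + 0.38 × 141000 + 0.12 × 13000 + 0.38 × 21000 = 22440 + 53580 + 1560 + 7980 = 85560
Bid B: 139000 (certain)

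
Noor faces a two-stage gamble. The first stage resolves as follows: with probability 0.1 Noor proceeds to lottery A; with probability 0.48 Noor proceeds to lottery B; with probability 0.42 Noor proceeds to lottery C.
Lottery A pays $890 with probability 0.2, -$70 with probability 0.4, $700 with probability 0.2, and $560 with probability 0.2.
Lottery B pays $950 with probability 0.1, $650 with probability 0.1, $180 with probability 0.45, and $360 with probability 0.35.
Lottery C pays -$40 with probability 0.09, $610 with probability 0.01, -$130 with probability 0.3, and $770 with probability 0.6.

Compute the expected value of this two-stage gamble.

$395.07

EV(A) = 0.2 × 890 + 0.4 × (-70) + 0.2 × 700 + 0.2 × 560 = 178 − 28 + 140 + 112 = 402
EV(B) = 0.1 × 950 + 0.1 × 650 + 0.45 × 180 + 0.35 × 360 = 95 + 65 + 81 + 126 = 367
EV(C) = 0.09 × (-40) + 0.01 × 610 + 0.3 × (-130) + 0.6 × 770 = -3.6 + 6.1 − 39 + 462 = 425.5
Overall = 0.1 × 402 + 0.48 × 367 + 0.42 × 425.5 = 40.2 + 176.16 + 178.71 = 395.07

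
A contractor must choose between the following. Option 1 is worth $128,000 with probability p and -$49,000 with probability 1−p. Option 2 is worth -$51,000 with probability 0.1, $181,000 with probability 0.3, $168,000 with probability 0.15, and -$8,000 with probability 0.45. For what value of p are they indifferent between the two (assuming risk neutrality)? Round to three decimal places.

p = 0.677

EV(Option 2) = 0.1 × (-51000) + 0.3 × 181000 + 0.15 × 168000 + 0.45 × (-8000) = -5100 + 54300 + 25200 − 3600 = 70800
p·128000 + (1−p)·(-49000) = 70800
177000p − 49000 = 70800
p = (70800 + 49000) / 177000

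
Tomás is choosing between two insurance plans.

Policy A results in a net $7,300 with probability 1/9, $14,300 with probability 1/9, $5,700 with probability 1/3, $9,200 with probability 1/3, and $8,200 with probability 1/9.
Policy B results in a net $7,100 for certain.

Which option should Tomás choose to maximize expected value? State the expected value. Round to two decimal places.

Policy A ($8,277.78)

Policy A = 1/9 × 7300 + 1/9 × 14300 + 1/3 × 5700 + 1/3 × 9200 + 1/9 × 8200 = 811.1111 + 1588.8889 + 1900 + 3066.6667 + 911.1111 = 8277.7778
Policy B: 7100 (certain)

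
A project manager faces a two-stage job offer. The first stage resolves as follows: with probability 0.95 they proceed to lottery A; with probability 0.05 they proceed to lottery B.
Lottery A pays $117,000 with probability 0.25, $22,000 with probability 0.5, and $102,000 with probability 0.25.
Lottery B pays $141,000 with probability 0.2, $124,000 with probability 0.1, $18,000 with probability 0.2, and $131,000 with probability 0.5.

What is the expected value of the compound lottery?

EV(A) = 0.25 × 117000 + 0.5 × 22000 + 0.25 × 102000 = 29250 + 11000 + 25500 = 65750
EV(B) = 0.2 × 141000 + 0.1 × 124000 + 0.2 × 18000 + 0.5 × 131000 = 28200 + 12400 + 3600 + 65500 = 109700
Overall = 0.95 × 65750 + 0.05 × 109700 = 62462.5 + 5485 = 67947.5

$67,947.50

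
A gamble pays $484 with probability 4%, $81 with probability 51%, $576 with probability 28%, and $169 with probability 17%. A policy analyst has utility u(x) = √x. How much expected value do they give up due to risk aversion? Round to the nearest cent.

E[u] = 0.04·√484 + 0.51·√81 + 0.28·√576 + 0.17·√169 = 0.04·22 + 0.51·9 + 0.28·24 + 0.17·13 = 14.4
CE = (14.4)² = 207.36
Risk premium = EV − CE = 250.68 − 207.36 = 43.32

$43.32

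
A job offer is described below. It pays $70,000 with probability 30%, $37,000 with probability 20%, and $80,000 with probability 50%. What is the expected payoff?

EV = 0.3 × 70000 + 0.2 × 37000 + 0.5 × 80000 = 21000 + 7400 + 40000 = 68400

$68,400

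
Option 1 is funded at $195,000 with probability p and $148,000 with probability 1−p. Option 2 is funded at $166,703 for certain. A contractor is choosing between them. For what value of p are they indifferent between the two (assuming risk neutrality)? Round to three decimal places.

p = 0.398

p·195000 + (1−p)·148000 = 166703
47000p + 148000 = 166703
p = (166703 − 148000) / 47000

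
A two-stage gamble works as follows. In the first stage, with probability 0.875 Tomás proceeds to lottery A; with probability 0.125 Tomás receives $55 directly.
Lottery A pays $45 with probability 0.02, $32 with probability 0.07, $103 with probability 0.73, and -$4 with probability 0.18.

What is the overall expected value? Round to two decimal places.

$74.78

EV(A) = 0.02 × 45 + 0.07 × 32 + 0.73 × 103 + 0.18 × (-4) = 0.9 + 2.24 + 75.19 − 0.72 = 77.61
Branch B: 55 (certain)
Overall = 0.875 × 77.61 + 0.125 × 55 = 67.90875 + 6.875 = 74.78375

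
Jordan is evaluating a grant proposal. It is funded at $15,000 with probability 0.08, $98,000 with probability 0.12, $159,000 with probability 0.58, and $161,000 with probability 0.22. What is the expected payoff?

EV = 0.08 × 15000 + 0.12 × 98000 + 0.58 × 159000 + 0.22 × 161000 = 1200 + 11760 + 92220 + 35420 = 140600

$140,600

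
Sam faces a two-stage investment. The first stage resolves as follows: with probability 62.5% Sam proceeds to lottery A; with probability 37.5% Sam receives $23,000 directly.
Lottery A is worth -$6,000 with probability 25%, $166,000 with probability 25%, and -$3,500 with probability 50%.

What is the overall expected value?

$32,531.25

EV(A) = 0.25 × (-6000) + 0.25 × 166000 + 0.5 × (-3500) = -1500 + 41500 − 1750 = 38250
Branch B: 23000 (certain)
Overall = 0.625 × 38250 + 0.375 × 23000 = 23906.25 + 8625 = 32531.25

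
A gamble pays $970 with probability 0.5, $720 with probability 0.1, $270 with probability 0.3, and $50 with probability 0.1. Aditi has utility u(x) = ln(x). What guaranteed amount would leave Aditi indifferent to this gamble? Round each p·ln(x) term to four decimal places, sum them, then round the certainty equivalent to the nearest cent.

E[u] = 0.5·ln(970) + 0.1·ln(720) + 0.3·ln(270) + 0.1·ln(50) = 3.4386 + 0.6579 + 1.6795 + 0.3912 = 6.1672
CE = e^6.1672 ≈ 476.85

$476.85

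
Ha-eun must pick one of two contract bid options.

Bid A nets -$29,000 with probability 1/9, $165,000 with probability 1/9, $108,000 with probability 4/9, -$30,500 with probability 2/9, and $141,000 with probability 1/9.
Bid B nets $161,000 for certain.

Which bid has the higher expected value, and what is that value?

Bid A = 1/9 × (-29000) + 1/9 × 165000 + 4/9 × 108000 + 2/9 × (-30500) + 1/9 × 141000 = -3222.2222 + 18333.3333 + 48000 − 6777.7778 + 15666.6667 = 72000
Bid B: 161000 (certain)

Bid B ($161,000)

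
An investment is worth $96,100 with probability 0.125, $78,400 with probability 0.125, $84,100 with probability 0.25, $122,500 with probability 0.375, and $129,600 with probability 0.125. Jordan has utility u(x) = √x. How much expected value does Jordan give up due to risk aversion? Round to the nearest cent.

E[u] = 0.125·√96100 + 0.125·√78400 + 0.25·√84100 + 0.375·√122500 + 0.125·√129600 = 0.125·310 + 0.125·280 + 0.25·290 + 0.375·350 + 0.125·360 = 322.5
CE = (322.5)² = 104006.25
Risk premium = EV − CE = 104975 − 104006.25 = 968.75

$968.75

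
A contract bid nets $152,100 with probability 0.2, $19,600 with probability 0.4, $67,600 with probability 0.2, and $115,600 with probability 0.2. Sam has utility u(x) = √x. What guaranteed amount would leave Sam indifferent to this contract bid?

E[u] = 0.2·√152100 + 0.4·√19600 + 0.2·√67600 + 0.2·√115600 = 0.2·390 + 0.4·140 + 0.2·260 + 0.2·340 = 254
CE = (254)² = 64516

$64,516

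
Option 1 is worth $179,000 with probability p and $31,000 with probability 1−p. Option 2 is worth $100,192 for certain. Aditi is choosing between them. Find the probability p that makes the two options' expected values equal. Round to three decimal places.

p = 0.468

p·179000 + (1−p)·31000 = 100192
148000p + 31000 = 100192
p = (100192 − 31000) / 148000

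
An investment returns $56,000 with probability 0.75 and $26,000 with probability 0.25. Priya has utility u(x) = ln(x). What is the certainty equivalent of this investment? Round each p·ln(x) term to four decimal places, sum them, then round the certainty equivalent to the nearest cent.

$46,226.11

E[u] = 0.75·ln(56000) + 0.25·ln(26000) = 8.1998 + 2.5415 = 10.7413
CE = e^10.7413 ≈ 46226.11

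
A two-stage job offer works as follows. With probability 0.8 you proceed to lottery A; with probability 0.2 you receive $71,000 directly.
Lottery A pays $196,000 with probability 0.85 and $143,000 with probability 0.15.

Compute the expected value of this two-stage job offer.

$164,640

EV(A) = 0.85 × 196000 + 0.15 × 143000 = 166600 + 21450 = 188050
Branch B: 71000 (certain)
Overall = 0.8 × 188050 + 0.2 × 71000 = 150440 + 14200 = 164640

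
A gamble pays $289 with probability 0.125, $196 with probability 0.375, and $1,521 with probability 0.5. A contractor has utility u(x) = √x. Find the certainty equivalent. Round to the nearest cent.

E[u] = 0.125·√289 + 0.375·√196 + 0.5·√1521 = 0.125·17 + 0.375·14 + 0.5·39 = 26.875
CE = (26.875)² = 722.265625

$722.27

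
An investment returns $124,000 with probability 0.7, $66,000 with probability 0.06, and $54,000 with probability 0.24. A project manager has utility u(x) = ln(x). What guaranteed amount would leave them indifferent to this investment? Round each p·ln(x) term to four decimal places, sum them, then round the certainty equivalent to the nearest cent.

E[u] = 0.7·ln(124000) + 0.06·ln(66000) + 0.24·ln(54000) = 8.2096 + 0.6658 + 2.6152 = 11.4906
CE = e^11.4906 ≈ 97792.19

$97,792.19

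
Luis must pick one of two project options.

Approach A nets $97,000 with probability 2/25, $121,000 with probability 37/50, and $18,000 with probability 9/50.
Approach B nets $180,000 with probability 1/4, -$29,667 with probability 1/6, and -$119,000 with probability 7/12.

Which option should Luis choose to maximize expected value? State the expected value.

Approach A ($100,540)

Approach A = 2/25 × 97000 + 37/50 × 121000 + 9/50 × 18000 = 7760 + 89540 + 3240 = 100540
Approach B = 1/4 × 180000 + 1/6 × (-29667) + 7/12 × (-119000) = 45000 − 4944.5 − 69416.6667 = -29361.1667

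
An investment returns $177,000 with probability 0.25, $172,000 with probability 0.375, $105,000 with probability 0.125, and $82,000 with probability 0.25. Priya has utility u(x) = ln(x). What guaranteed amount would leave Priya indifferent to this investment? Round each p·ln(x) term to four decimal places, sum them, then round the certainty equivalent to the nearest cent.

E[u] = 0.25·ln(177000) + 0.375·ln(172000) + 0.125·ln(105000) + 0.25·ln(82000) = 3.0210 + 4.5207 + 1.4452 + 2.8286 = 11.8155
CE = e^11.8155 ≈ 135333.85

$135,333.85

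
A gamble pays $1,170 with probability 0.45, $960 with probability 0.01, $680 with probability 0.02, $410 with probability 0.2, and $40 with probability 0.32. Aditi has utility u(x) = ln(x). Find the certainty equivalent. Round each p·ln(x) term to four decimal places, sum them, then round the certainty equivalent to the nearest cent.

$317.92

E[u] = 0.45·ln(1170) + 0.01·ln(960) + 0.02·ln(680) + 0.2·ln(410) + 0.32·ln(40) = 3.1791 + 0.0687 + 0.1304 + 1.2032 + 1.1804 = 5.7618
CE = e^5.7618 ≈ 317.92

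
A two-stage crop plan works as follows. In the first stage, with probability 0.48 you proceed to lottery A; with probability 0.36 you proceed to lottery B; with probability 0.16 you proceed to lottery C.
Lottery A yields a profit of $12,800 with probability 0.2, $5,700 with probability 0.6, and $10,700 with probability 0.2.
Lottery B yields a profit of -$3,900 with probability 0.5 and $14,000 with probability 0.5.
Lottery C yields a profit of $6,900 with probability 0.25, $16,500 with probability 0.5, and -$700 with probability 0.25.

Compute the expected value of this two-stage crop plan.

EV(A) = 0.2 × 12800 + 0.6 × 5700 + 0.2 × 10700 = 2560 + 3420 + 2140 = 8120
EV(B) = 0.5 × (-3900) + 0.5 × 14000 = -1950 + 7000 = 5050
EV(C) = 0.25 × 6900 + 0.5 × 16500 + 0.25 × (-700) = 1725 + 8250 − 175 = 9800
Overall = 0.48 × 8120 + 0.36 × 5050 + 0.16 × 9800 = 3897.6 + 1818 + 1568 = 7283.6

$7,283.60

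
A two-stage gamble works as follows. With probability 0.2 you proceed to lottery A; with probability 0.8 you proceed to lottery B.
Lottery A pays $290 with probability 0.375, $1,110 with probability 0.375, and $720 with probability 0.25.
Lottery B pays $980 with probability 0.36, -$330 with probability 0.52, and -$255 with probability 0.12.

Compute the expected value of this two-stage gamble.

EV(A) = 0.375 × 290 + 0.375 × 1110 + 0.25 × 720 = 108.75 + 416.25 + 180 = 705
EV(B) = 0.36 × 980 + 0.52 × (-330) + 0.12 × (-255) = 352.8 − 171.6 − 30.6 = 150.6
Overall = 0.2 × 705 + 0.8 × 150.6 = 141 + 120.48 = 261.48

$261.48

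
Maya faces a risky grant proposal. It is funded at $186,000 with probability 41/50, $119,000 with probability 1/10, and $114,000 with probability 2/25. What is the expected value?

EV = 41/50 × 186000 + 1/10 × 119000 + 2/25 × 114000 = 152520 + 11900 + 9120 = 173540

$173,540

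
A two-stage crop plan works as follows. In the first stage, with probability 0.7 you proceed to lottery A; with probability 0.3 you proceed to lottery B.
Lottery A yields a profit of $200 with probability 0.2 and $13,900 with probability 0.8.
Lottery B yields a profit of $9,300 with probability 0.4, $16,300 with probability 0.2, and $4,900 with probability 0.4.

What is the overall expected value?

$10,494

EV(A) = 0.2 × 200 + 0.8 × 13900 = 40 + 11120 = 11160
EV(B) = 0.4 × 9300 + 0.2 × 16300 + 0.4 × 4900 = 3720 + 3260 + 1960 = 8940
Overall = 0.7 × 11160 + 0.3 × 8940 = 7812 + 2682 = 10494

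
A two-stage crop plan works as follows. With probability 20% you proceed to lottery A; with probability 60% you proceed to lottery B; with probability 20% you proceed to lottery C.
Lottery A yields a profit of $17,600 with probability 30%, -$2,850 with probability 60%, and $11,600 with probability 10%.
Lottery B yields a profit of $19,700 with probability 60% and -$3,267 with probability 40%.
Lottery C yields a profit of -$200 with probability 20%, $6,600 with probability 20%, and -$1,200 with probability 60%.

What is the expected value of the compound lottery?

$7,365.92

EV(A) = 0.3 × 17600 + 0.6 × (-2850) + 0.1 × 11600 = 5280 − 1710 + 1160 = 4730
EV(B) = 0.6 × 19700 + 0.4 × (-3267) = 11820 − 1306.8 = 10513.2
EV(C) = 0.2 × (-200) + 0.2 × 6600 + 0.6 × (-1200) = -40 + 1320 − 720 = 560
Overall = 0.2 × 4730 + 0.6 × 10513.2 + 0.2 × 560 = 946 + 6307.92 + 112 = 7365.92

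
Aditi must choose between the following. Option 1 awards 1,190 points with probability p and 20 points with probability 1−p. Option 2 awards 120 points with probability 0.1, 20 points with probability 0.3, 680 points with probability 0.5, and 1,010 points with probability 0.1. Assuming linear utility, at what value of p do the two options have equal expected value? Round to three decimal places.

EV(Option 2) = 0.1 × 120 + 0.3 × 20 + 0.5 × 680 + 0.1 × 1010 = 12 + 6 + 340 + 101 = 459
p·1190 + (1−p)·20 = 459
1170p + 20 = 459
p = (459 − 20) / 1170

p = 0.375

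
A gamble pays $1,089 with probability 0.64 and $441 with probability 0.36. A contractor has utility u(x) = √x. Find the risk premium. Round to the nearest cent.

E[u] = 0.64·√1089 + 0.36·√441 = 0.64·33 + 0.36·21 = 28.68
CE = (28.68)² = 822.5424
Risk premium = EV − CE = 855.72 − 822.5424 = 33.1776

$33.18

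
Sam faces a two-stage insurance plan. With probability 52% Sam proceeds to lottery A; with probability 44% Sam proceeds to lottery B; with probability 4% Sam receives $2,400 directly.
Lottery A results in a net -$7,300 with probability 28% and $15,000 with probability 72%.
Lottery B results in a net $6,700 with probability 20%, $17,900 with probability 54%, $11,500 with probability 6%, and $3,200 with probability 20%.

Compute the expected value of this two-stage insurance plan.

EV(A) = 0.28 × (-7300) + 0.72 × 15000 = -2044 + 10800 = 8756
EV(B) = 0.2 × 6700 + 0.54 × 17900 + 0.06 × 11500 + 0.2 × 3200 = 1340 + 9666 + 690 + 640 = 12336
Branch C: 2400 (certain)
Overall = 0.52 × 8756 + 0.44 × 12336 + 0.04 × 2400 = 4553.12 + 5427.84 + 96 = 10076.96

$10,076.96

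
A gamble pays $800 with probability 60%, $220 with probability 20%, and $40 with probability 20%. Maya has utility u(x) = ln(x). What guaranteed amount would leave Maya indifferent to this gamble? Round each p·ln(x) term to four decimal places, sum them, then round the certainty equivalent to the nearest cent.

$339.44

E[u] = 0.6·ln(800) + 0.2·ln(220) + 0.2·ln(40) = 4.0108 + 1.0787 + 0.7378 = 5.8273
CE = e^5.8273 ≈ 339.44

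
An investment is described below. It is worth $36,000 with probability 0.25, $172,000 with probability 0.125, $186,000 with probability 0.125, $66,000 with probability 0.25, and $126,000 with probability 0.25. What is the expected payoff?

$101,750

EV = 0.25 × 36000 + 0.125 × 172000 + 0.125 × 186000 + 0.25 × 66000 + 0.25 × 126000 = 9000 + 21500 + 23250 + 16500 + 31500 = 101750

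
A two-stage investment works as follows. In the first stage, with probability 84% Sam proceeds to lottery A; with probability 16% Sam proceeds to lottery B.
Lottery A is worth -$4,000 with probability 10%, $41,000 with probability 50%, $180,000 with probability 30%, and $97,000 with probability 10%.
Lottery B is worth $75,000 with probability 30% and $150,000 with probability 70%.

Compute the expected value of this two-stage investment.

EV(A) = 0.1 × (-4000) + 0.5 × 41000 + 0.3 × 180000 + 0.1 × 97000 = -400 + 20500 + 54000 + 9700 = 83800
EV(B) = 0.3 × 75000 + 0.7 × 150000 = 22500 + 105000 = 127500
Overall = 0.84 × 83800 + 0.16 × 127500 = 70392 + 20400 = 90792

$90,792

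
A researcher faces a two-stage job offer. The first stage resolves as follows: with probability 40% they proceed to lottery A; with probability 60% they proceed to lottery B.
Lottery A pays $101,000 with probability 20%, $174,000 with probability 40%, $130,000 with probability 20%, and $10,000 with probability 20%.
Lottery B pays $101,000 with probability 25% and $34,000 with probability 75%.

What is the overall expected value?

$77,570

EV(A) = 0.2 × 101000 + 0.4 × 174000 + 0.2 × 130000 + 0.2 × 10000 = 20200 + 69600 + 26000 + 2000 = 117800
EV(B) = 0.25 × 101000 + 0.75 × 34000 = 25250 + 25500 = 50750
Overall = 0.4 × 117800 + 0.6 × 50750 = 47120 + 30450 = 77570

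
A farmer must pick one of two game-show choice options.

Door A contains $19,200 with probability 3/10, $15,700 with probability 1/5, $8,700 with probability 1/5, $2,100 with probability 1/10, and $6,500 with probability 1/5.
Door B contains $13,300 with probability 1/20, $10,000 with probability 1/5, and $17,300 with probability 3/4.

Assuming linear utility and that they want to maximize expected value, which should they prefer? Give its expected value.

Door B ($15,640)

Door A = 3/10 × 19200 + 1/5 × 15700 + 1/5 × 8700 + 1/10 × 2100 + 1/5 × 6500 = 5760 + 3140 + 1740 + 210 + 1300 = 12150
Door B = 1/20 × 13300 + 1/5 × 10000 + 3/4 × 17300 = 665 + 2000 + 12975 = 15640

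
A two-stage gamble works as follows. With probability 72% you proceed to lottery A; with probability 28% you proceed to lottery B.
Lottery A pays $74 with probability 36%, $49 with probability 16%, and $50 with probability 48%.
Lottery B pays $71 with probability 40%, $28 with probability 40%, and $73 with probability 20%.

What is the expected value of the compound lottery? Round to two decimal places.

$57.28

EV(A) = 0.36 × 74 + 0.16 × 49 + 0.48 × 50 = 26.64 + 7.84 + 24 = 58.48
EV(B) = 0.4 × 71 + 0.4 × 28 + 0.2 × 73 = 28.4 + 11.2 + 14.6 = 54.2
Overall = 0.72 × 58.48 + 0.28 × 54.2 = 42.1056 + 15.176 = 57.2816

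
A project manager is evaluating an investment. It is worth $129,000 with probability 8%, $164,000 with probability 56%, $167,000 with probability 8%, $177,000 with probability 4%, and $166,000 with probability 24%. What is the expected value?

$162,440

EV = 0.08 × 129000 + 0.56 × 164000 + 0.08 × 167000 + 0.04 × 177000 + 0.24 × 166000 = 10320 + 91840 + 13360 + 7080 + 39840 = 162440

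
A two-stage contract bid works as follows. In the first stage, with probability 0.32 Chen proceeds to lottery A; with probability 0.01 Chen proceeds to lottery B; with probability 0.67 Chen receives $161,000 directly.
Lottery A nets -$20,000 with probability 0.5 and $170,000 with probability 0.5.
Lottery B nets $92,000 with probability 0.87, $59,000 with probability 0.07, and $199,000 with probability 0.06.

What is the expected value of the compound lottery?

EV(A) = 0.5 × (-20000) + 0.5 × 170000 = -10000 + 85000 = 75000
EV(B) = 0.87 × 92000 + 0.07 × 59000 + 0.06 × 199000 = 80040 + 4130 + 11940 = 96110
Branch C: 161000 (certain)
Overall = 0.32 × 75000 + 0.01 × 96110 + 0.67 × 161000 = 24000 + 961.1 + 107870 = 132831.1

$132,831.10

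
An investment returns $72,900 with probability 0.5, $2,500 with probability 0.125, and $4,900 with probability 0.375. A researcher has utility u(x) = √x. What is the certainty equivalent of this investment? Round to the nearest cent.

E[u] = 0.5·√72900 + 0.125·√2500 + 0.375·√4900 = 0.5·270 + 0.125·50 + 0.375·70 = 167.5
CE = (167.5)² = 28056.25

$28,056.25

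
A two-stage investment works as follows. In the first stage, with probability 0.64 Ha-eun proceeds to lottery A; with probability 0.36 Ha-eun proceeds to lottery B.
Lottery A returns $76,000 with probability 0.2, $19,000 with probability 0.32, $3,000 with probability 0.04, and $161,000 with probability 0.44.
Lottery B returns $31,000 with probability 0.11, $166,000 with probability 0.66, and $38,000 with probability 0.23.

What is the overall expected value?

$102,849.20

EV(A) = 0.2 × 76000 + 0.32 × 19000 + 0.04 × 3000 + 0.44 × 161000 = 15200 + 6080 + 120 + 70840 = 92240
EV(B) = 0.11 × 31000 + 0.66 × 166000 + 0.23 × 38000 = 3410 + 109560 + 8740 = 121710
Overall = 0.64 × 92240 + 0.36 × 121710 = 59033.6 + 43815.6 = 102849.2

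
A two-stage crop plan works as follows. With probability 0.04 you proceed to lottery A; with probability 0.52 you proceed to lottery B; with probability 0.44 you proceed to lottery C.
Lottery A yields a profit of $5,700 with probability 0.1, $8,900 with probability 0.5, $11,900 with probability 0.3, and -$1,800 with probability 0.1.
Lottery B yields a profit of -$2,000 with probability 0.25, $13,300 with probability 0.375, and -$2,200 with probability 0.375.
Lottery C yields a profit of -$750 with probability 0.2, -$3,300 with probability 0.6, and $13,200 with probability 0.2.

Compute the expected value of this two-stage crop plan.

$2,465.30

EV(A) = 0.1 × 5700 + 0.5 × 8900 + 0.3 × 11900 + 0.1 × (-1800) = 570 + 4450 + 3570 − 180 = 8410
EV(B) = 0.25 × (-2000) + 0.375 × 13300 + 0.375 × (-2200) = -500 + 4987.5 − 825 = 3662.5
EV(C) = 0.2 × (-750) + 0.6 × (-3300) + 0.2 × 13200 = -150 − 1980 + 2640 = 510
Overall = 0.04 × 8410 + 0.52 × 3662.5 + 0.44 × 510 = 336.4 + 1904.5 + 224.4 = 2465.3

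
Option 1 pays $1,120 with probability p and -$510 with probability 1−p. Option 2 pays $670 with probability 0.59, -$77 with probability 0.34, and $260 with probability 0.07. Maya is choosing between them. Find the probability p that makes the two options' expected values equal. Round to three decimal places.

EV(Option 2) = 0.59 × 670 + 0.34 × (-77) + 0.07 × 260 = 395.3 − 26.18 + 18.2 = 387.32
p·1120 + (1−p)·(-510) = 387.32
1630p − 510 = 387.32
p = (387.32 + 510) / 1630

p = 0.551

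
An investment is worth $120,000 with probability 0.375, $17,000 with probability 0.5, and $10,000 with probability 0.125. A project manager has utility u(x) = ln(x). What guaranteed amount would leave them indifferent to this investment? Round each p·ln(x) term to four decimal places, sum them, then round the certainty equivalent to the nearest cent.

$33,107.00

E[u] = 0.375·ln(120000) + 0.5·ln(17000) + 0.125·ln(10000) = 4.3857 + 4.8705 + 1.1513 = 10.4075
CE = e^10.4075 ≈ 33107.00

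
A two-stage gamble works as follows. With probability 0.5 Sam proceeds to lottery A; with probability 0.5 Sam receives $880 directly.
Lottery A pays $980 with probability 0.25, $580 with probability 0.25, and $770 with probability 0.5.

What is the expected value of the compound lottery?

$827.50

EV(A) = 0.25 × 980 + 0.25 × 580 + 0.5 × 770 = 245 + 145 + 385 = 775
Branch B: 880 (certain)
Overall = 0.5 × 775 + 0.5 × 880 = 387.5 + 440 = 827.5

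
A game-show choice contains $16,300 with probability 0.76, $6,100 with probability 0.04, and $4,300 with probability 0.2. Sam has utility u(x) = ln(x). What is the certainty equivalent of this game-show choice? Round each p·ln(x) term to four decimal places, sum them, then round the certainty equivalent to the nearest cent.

$12,005.26

E[u] = 0.76·ln(16300) + 0.04·ln(6100) + 0.2·ln(4300) = 7.3712 + 0.3486 + 1.6733 = 9.3931
CE = e^9.3931 ≈ 12005.26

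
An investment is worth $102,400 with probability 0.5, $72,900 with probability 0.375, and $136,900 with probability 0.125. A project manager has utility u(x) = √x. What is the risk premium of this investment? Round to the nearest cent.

$1,093.75

E[u] = 0.5·√102400 + 0.375·√72900 + 0.125·√136900 = 0.5·320 + 0.375·270 + 0.125·370 = 307.5
CE = (307.5)² = 94556.25
Risk premium = EV − CE = 95650 − 94556.25 = 1093.75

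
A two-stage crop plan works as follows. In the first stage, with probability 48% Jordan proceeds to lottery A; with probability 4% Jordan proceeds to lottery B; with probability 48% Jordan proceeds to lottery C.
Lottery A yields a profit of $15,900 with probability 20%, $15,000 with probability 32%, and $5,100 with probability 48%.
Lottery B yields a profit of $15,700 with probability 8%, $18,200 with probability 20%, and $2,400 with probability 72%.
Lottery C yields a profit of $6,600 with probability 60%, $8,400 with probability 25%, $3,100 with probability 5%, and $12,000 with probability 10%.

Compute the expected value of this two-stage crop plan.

EV(A) = 0.2 × 15900 + 0.32 × 15000 + 0.48 × 5100 = 3180 + 4800 + 2448 = 10428
EV(B) = 0.08 × 15700 + 0.2 × 18200 + 0.72 × 2400 = 1256 + 3640 + 1728 = 6624
EV(C) = 0.6 × 6600 + 0.25 × 8400 + 0.05 × 3100 + 0.1 × 12000 = 3960 + 2100 + 155 + 1200 = 7415
Overall = 0.48 × 10428 + 0.04 × 6624 + 0.48 × 7415 = 5005.44 + 264.96 + 3559.2 = 8829.6

$8,829.60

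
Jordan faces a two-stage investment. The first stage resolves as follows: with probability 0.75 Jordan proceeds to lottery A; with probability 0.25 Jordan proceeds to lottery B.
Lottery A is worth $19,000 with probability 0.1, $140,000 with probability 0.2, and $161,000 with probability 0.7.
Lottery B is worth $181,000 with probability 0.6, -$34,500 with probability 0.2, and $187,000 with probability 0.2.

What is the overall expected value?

$141,725

EV(A) = 0.1 × 19000 + 0.2 × 140000 + 0.7 × 161000 = 1900 + 28000 + 112700 = 142600
EV(B) = 0.6 × 181000 + 0.2 × (-34500) + 0.2 × 187000 = 108600 − 6900 + 37400 = 139100
Overall = 0.75 × 142600 + 0.25 × 139100 = 106950 + 34775 = 141725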